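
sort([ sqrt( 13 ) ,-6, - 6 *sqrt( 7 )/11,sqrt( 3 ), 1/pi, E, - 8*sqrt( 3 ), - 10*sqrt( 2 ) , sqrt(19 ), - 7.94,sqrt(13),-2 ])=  [ - 10 * sqrt(2), - 8*sqrt (3 ) ,-7.94,-6, - 2, - 6 * sqrt(7 ) /11, 1/pi , sqrt (3),E,sqrt(13 ) , sqrt ( 13), sqrt (19)]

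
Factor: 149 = 149^1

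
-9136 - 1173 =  - 10309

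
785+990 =1775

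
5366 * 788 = 4228408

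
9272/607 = 15+167/607 =15.28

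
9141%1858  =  1709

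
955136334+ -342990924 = 612145410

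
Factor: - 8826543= - 3^3 * 11^1*113^1*263^1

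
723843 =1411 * 513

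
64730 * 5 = 323650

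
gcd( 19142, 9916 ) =2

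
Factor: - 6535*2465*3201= - 51564188775 = - 3^1*5^2*11^1*17^1*29^1*97^1 * 1307^1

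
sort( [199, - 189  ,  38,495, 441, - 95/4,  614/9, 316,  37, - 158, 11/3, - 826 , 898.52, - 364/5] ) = [ - 826, - 189, - 158, - 364/5, - 95/4, 11/3, 37,38,614/9, 199, 316,441, 495,898.52 ] 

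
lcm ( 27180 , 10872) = 54360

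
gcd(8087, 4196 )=1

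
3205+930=4135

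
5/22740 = 1/4548 = 0.00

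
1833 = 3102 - 1269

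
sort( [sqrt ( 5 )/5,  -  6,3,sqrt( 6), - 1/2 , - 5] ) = [ - 6,-5,-1/2, sqrt( 5) /5,sqrt( 6),3 ] 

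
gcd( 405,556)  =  1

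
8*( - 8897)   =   - 71176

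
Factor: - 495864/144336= - 213/62= - 2^( - 1)*3^1*31^ ( - 1)*71^1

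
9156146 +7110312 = 16266458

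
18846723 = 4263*4421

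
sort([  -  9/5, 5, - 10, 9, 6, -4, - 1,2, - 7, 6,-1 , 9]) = [ - 10,  -  7,  -  4, - 9/5,  -  1, - 1,2, 5, 6, 6, 9,9] 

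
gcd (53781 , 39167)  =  1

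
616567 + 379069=995636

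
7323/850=7323/850=8.62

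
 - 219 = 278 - 497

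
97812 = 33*2964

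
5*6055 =30275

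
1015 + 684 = 1699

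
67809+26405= 94214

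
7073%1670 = 393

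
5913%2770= 373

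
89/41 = 89/41 = 2.17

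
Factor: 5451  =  3^1*23^1*79^1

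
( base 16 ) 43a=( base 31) 13s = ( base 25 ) 1I7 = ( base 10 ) 1082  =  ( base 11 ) 8A4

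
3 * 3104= 9312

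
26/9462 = 13/4731 = 0.00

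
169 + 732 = 901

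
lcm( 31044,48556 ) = 1893684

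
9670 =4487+5183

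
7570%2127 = 1189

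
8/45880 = 1/5735 =0.00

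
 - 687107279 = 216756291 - 903863570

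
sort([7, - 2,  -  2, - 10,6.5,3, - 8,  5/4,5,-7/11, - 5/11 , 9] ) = [-10, - 8, - 2 , - 2 , - 7/11, - 5/11,5/4,3 , 5,  6.5,7,9 ]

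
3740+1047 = 4787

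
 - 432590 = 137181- 569771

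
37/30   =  1 + 7/30 = 1.23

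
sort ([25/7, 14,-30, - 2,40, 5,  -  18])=[ - 30,-18,-2,25/7, 5, 14 , 40]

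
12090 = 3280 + 8810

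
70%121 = 70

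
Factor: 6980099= 7^2 * 167^1*853^1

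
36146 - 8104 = 28042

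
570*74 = 42180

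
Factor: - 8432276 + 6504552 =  - 1927724 = -2^2*67^1*7193^1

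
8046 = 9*894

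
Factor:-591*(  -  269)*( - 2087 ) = -3^1*197^1*269^1*2087^1   =  - 331789173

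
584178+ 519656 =1103834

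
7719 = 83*93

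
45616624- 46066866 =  - 450242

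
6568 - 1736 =4832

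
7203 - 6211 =992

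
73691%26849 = 19993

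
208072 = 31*6712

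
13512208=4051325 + 9460883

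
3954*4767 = 18848718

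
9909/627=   15 + 168/209 = 15.80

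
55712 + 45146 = 100858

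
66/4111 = 66/4111 = 0.02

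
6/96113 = 6/96113 = 0.00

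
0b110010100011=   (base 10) 3235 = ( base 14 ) 1271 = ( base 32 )353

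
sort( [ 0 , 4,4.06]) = [0,4 , 4.06 ]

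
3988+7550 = 11538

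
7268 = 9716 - 2448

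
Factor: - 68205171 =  - 3^1 * 37^1*743^1 * 827^1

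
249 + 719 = 968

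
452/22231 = 452/22231 = 0.02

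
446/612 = 223/306=0.73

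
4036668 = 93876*43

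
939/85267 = 939/85267  =  0.01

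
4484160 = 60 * 74736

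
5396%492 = 476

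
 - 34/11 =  - 34/11 =- 3.09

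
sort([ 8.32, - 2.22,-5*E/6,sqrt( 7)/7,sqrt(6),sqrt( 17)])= [ - 5*E/6,  -  2.22, sqrt ( 7 )/7 , sqrt( 6),sqrt( 17 ),8.32 ] 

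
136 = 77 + 59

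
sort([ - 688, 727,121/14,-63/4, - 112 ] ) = [ -688, - 112, - 63/4,121/14,727] 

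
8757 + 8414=17171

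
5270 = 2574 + 2696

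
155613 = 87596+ 68017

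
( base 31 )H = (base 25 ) H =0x11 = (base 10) 17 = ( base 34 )h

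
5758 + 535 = 6293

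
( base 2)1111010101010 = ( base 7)31613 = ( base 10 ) 7850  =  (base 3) 101202202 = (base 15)24d5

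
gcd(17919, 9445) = 1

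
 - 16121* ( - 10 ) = 161210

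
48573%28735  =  19838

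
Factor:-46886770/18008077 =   -  2^1 * 5^1*7^1*37^1*43^1*163^ (- 1)*421^1* 110479^(- 1) 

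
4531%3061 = 1470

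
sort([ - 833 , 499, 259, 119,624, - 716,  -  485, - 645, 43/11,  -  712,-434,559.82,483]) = [ - 833, - 716, - 712,-645, - 485,-434,43/11, 119,259, 483,499,559.82, 624]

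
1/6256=1/6256 = 0.00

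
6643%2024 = 571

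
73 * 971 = 70883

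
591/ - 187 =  - 4  +  157/187=- 3.16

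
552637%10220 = 757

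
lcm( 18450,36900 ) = 36900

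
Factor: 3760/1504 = 2^(  -  1)*5^1 =5/2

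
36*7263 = 261468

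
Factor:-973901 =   -  973901^1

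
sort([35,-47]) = [ - 47,35 ] 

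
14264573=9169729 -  - 5094844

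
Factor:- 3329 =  -3329^1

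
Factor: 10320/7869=80/61=2^4*5^1*61^( - 1) 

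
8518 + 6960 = 15478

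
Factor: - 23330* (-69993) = 2^1 * 3^2*5^1 * 7^1* 11^1 * 101^1*2333^1 = 1632936690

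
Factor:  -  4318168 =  - 2^3*19^1*28409^1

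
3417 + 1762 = 5179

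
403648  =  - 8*( - 50456) 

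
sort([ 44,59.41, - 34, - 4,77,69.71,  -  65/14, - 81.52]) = [-81.52, - 34 , - 65/14, - 4,44,59.41,69.71,77]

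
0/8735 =0 = 0.00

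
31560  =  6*5260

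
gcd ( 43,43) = 43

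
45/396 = 5/44 = 0.11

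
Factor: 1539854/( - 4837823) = -2^1*59^( - 1 )*167^(-1)*491^( - 1)*769927^1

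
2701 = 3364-663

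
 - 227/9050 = - 227/9050 = - 0.03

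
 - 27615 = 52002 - 79617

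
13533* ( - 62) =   -  839046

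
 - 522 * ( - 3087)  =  1611414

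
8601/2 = 4300 + 1/2= 4300.50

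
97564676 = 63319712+34244964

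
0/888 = 0 = 0.00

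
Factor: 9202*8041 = 2^1 * 11^1 * 17^1*43^2*107^1 = 73993282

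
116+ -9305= - 9189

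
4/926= 2/463 = 0.00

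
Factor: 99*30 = 2970= 2^1*3^3*5^1 * 11^1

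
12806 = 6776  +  6030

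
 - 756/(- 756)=1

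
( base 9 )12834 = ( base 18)18F4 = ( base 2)10000111111010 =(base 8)20772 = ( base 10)8698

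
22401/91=22401/91= 246.16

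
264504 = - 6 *( - 44084 )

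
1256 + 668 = 1924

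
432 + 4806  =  5238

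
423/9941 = 423/9941 = 0.04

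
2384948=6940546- 4555598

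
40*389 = 15560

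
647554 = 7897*82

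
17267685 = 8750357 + 8517328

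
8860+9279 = 18139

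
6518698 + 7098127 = 13616825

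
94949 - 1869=93080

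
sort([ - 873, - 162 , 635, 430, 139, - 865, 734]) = [  -  873,- 865, - 162, 139, 430, 635, 734]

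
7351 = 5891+1460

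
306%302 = 4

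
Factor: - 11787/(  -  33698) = 2^( - 1)*3^1*7^( - 1 )*29^ (-1) * 83^( - 1 )*3929^1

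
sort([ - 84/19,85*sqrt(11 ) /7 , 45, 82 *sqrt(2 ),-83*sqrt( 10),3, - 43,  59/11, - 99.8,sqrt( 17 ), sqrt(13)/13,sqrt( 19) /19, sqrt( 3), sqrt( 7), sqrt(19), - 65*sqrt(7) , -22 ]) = [ - 83*sqrt( 10), - 65*sqrt(7), - 99.8, - 43,-22, - 84/19 , sqrt( 19 )/19, sqrt( 13 )/13, sqrt(3), sqrt(7), 3 , sqrt( 17), sqrt( 19 ), 59/11 , 85*sqrt(11)/7,45,82*sqrt( 2 ) ]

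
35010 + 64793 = 99803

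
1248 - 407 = 841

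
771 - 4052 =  - 3281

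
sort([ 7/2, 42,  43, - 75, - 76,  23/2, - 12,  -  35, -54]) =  [ - 76,- 75,  -  54, - 35 , - 12, 7/2,  23/2, 42,43 ] 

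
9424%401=201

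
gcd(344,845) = 1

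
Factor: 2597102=2^1*1298551^1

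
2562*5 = 12810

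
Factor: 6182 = 2^1*11^1*281^1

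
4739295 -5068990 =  - 329695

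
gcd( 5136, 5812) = 4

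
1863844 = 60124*31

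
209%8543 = 209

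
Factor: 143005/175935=3^( - 1)*317^(-1)*773^1 = 773/951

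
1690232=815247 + 874985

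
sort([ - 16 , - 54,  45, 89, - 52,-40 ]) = [ -54, - 52, - 40,  -  16,45, 89] 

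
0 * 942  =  0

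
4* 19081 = 76324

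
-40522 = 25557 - 66079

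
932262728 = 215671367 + 716591361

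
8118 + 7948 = 16066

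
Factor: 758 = 2^1*379^1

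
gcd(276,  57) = 3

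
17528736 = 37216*471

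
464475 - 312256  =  152219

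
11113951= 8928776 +2185175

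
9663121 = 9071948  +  591173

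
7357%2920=1517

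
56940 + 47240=104180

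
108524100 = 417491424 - 308967324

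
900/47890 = 90/4789 = 0.02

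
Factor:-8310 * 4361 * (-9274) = 2^2*3^1*5^1 * 7^2  *  89^1*277^1 *4637^1 = 336088925340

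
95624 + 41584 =137208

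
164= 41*4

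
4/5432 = 1/1358 = 0.00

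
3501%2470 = 1031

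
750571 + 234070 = 984641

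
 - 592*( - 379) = 224368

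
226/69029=226/69029 = 0.00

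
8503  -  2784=5719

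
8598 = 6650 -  - 1948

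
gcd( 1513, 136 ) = 17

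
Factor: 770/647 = 2^1*5^1 *7^1*11^1*647^(  -  1 )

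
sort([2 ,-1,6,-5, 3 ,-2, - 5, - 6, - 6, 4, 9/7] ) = [ - 6, - 6, -5, - 5, - 2, - 1,  9/7, 2,3,4,  6] 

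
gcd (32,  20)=4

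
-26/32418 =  - 1  +  16196/16209=- 0.00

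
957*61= 58377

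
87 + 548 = 635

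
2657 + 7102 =9759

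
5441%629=409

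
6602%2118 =248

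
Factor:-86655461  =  -2039^1*42499^1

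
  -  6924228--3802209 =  - 3122019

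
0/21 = 0= 0.00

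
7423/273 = 27 + 4/21= 27.19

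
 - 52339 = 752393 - 804732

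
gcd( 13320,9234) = 18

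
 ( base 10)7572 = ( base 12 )4470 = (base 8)16624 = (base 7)31035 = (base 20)IIC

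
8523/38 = 8523/38  =  224.29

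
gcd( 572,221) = 13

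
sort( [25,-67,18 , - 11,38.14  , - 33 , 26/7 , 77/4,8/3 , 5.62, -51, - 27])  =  [-67,- 51, - 33, - 27,- 11,8/3,26/7,5.62, 18,77/4, 25,  38.14]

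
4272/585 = 7 + 59/195 = 7.30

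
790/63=12 + 34/63 = 12.54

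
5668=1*5668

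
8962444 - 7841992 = 1120452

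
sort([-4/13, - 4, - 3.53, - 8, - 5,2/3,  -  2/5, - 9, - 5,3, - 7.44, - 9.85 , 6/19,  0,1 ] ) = [ - 9.85, - 9, - 8, - 7.44, - 5,-5, - 4, - 3.53, - 2/5, - 4/13,0 , 6/19,2/3 , 1, 3 ]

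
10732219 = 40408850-29676631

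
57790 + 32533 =90323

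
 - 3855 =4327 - 8182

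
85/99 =85/99 = 0.86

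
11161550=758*14725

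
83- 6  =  77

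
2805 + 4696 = 7501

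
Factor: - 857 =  - 857^1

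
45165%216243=45165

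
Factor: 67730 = 2^1* 5^1*13^1*521^1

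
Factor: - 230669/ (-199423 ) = 251/217 = 7^( - 1)* 31^ (-1 )*251^1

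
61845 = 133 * 465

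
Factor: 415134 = 2^1*3^2 * 23063^1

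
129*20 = 2580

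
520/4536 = 65/567  =  0.11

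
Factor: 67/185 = 5^( - 1)*37^( - 1)*67^1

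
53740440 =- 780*( - 68898) 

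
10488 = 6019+4469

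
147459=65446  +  82013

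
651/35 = 93/5 = 18.60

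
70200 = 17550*4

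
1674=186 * 9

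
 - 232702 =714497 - 947199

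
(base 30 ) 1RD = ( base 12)bb7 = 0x6bb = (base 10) 1723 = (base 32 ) 1lr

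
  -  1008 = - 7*144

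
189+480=669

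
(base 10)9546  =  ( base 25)F6L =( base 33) 8P9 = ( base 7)36555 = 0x254A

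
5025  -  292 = 4733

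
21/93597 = 1/4457 = 0.00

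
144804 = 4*36201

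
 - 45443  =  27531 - 72974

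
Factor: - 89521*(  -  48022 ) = 2^1* 13^1*1847^1*89521^1 =4298977462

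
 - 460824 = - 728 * 633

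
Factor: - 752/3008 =  -  1/4 = - 2^( - 2 )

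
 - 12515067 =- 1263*9909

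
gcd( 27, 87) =3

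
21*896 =18816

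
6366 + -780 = 5586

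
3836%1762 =312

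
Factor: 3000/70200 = 5/117 =3^(  -  2 ) * 5^1*13^( - 1) 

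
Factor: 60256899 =3^3*2231737^1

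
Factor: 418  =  2^1*11^1*19^1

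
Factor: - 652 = - 2^2*163^1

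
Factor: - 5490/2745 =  - 2=- 2^1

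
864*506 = 437184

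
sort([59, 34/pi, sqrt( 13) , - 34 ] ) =[ - 34, sqrt(13 ), 34/pi, 59 ]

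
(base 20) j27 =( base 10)7647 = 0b1110111011111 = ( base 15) 23ec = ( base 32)7ev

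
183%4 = 3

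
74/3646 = 37/1823 = 0.02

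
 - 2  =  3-5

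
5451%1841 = 1769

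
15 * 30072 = 451080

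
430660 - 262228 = 168432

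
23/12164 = 23/12164 = 0.00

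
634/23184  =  317/11592 = 0.03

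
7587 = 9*843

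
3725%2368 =1357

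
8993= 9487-494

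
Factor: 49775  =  5^2*11^1*181^1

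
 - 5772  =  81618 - 87390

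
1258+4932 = 6190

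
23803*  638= 15186314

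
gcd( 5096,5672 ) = 8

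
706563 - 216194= 490369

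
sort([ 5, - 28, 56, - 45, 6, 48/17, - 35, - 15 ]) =[ - 45, - 35, - 28 ,-15,  48/17,5, 6,56] 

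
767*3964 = 3040388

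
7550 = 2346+5204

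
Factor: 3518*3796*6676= 89153493728 = 2^5 * 13^1*73^1*1669^1*1759^1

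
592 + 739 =1331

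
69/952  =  69/952 = 0.07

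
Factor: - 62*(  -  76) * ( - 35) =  - 164920 = - 2^3*5^1*7^1*19^1*31^1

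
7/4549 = 7/4549 = 0.00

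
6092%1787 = 731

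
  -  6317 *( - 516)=3259572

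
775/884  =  775/884=0.88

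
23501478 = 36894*637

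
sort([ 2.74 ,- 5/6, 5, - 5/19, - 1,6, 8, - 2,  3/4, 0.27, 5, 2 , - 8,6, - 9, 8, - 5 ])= [ - 9 , - 8,-5, - 2,  -  1,  -  5/6, - 5/19,0.27, 3/4,2, 2.74, 5,5, 6,6, 8, 8] 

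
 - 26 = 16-42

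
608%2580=608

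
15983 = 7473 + 8510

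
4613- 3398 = 1215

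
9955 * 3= 29865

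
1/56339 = 1/56339 = 0.00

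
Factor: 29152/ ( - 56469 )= - 2^5*3^ ( - 1)*7^( - 1)*911^1*2689^( - 1 )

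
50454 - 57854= - 7400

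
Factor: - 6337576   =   - 2^3*7^1*113171^1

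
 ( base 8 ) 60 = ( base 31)1H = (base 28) 1K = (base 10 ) 48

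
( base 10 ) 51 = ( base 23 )25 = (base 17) 30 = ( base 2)110011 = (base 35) 1G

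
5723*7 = 40061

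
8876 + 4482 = 13358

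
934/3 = 311+ 1/3 = 311.33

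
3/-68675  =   - 3/68675 = - 0.00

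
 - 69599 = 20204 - 89803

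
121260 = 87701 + 33559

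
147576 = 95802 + 51774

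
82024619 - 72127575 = 9897044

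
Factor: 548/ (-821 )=-2^2*137^1*821^( - 1 )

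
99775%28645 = 13840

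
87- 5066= - 4979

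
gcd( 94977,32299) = 1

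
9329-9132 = 197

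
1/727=1/727 = 0.00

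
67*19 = 1273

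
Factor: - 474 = - 2^1* 3^1*79^1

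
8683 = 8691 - 8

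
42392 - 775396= - 733004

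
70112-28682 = 41430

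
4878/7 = 696  +  6/7 = 696.86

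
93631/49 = 1910 + 41/49 = 1910.84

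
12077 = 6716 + 5361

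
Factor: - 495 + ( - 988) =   -  1483= - 1483^1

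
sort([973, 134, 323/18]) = [323/18,134, 973]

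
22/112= 11/56 = 0.20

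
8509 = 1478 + 7031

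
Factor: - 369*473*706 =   -  2^1 * 3^2*11^1 * 41^1*43^1*353^1  =  -123223122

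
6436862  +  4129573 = 10566435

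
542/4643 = 542/4643 = 0.12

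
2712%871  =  99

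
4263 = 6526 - 2263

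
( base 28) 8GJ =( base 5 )203424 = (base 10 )6739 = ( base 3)100020121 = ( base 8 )15123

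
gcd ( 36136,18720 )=8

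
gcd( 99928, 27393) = 1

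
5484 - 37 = 5447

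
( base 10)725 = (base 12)505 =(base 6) 3205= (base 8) 1325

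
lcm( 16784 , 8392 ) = 16784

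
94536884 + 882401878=976938762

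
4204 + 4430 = 8634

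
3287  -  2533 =754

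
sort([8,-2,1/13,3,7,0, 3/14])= [ - 2, 0,1/13,3/14,3,7, 8]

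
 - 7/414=  -  1+ 407/414 = -0.02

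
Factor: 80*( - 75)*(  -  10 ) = 2^5*3^1*5^4 = 60000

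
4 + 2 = 6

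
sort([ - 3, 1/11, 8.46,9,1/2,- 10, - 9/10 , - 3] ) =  [ - 10, - 3, - 3,- 9/10,1/11, 1/2,8.46, 9] 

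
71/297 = 71/297 = 0.24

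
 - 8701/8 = - 1088+3/8=   - 1087.62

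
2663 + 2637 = 5300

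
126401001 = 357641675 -231240674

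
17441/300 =17441/300 = 58.14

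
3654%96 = 6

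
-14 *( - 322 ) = 4508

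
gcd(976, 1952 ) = 976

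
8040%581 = 487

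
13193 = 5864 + 7329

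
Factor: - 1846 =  - 2^1*13^1 * 71^1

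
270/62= 135/31 = 4.35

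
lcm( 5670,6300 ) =56700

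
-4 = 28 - 32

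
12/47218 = 6/23609 = 0.00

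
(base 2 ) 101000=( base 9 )44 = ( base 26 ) 1e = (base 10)40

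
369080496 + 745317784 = 1114398280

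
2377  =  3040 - 663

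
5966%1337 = 618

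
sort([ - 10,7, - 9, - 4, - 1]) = [ - 10, - 9, - 4,-1, 7]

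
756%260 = 236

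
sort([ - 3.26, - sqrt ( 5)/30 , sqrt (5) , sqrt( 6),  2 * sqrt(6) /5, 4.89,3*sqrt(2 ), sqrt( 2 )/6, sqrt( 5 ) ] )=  [ - 3.26, - sqrt( 5 )/30,sqrt(2 ) /6,2*sqrt(6 )/5,  sqrt (5), sqrt(5),sqrt( 6),  3 * sqrt( 2) , 4.89 ] 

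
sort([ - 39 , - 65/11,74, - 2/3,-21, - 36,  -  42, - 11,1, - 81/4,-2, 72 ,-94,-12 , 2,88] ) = [ - 94, - 42, - 39, - 36, - 21, - 81/4, - 12, - 11, - 65/11, - 2,  -  2/3,1, 2, 72,74 , 88]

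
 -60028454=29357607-89386061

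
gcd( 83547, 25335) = 9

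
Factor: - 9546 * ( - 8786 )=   83871156 = 2^2*3^1*23^1*37^1*43^1*191^1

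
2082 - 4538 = -2456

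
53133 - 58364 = -5231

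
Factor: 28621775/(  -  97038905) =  - 5^1*  7^1*13^1*23^1*131^(- 1)*547^1*148151^(  -  1) = - 5724355/19407781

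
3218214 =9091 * 354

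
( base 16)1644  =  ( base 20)e50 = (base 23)AHJ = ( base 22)BH2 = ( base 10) 5700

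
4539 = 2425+2114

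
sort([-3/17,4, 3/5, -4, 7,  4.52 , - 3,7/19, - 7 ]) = [ - 7 , - 4, - 3 , - 3/17,7/19,3/5, 4, 4.52,  7 ] 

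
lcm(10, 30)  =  30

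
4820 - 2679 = 2141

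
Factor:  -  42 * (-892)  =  37464 =2^3 * 3^1*7^1*223^1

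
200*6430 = 1286000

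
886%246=148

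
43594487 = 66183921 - 22589434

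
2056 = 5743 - 3687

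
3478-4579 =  - 1101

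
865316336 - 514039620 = 351276716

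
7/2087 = 7/2087 = 0.00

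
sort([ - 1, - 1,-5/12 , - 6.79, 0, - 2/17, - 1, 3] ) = [  -  6.79, - 1, -1, - 1,-5/12 ,  -  2/17,0,  3]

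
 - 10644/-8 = 1330 + 1/2 =1330.50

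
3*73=219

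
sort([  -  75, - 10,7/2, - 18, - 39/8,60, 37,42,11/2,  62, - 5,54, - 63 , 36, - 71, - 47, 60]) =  [ - 75, -71, - 63, - 47, - 18, - 10, - 5,  -  39/8,7/2, 11/2, 36,  37, 42,54,60 , 60,62]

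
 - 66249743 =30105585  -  96355328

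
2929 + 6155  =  9084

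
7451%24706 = 7451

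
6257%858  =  251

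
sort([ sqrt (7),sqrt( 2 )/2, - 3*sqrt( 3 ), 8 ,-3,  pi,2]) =[  -  3 * sqrt ( 3) ,-3,sqrt( 2)/2 , 2 , sqrt( 7 ),pi,8]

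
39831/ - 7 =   -  39831/7= -5690.14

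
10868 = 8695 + 2173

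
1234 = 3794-2560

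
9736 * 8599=83719864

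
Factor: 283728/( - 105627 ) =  - 2^4 * 23^1 * 137^ (-1) =-368/137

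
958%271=145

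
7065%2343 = 36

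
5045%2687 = 2358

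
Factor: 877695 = 3^1*5^1 * 7^1*13^1*643^1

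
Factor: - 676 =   -  2^2 * 13^2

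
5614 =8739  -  3125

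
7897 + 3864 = 11761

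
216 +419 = 635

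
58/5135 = 58/5135 = 0.01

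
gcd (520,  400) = 40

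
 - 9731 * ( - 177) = 1722387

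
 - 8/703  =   - 8/703  =  -  0.01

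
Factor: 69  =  3^1 *23^1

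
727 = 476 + 251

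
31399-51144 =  - 19745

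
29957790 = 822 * 36445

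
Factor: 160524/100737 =2^2 * 3^( - 1)*7^2  *  41^( - 1)= 196/123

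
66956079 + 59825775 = 126781854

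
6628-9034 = -2406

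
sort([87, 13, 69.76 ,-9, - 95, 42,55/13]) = [-95,-9, 55/13 , 13, 42, 69.76, 87] 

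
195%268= 195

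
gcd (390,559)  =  13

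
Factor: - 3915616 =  - 2^5 * 122363^1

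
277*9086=2516822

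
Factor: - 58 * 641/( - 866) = 29^1*433^( - 1 ) * 641^1 = 18589/433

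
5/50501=5/50501 =0.00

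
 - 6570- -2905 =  - 3665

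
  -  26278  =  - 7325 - 18953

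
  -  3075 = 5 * ( - 615)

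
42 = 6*7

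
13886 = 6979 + 6907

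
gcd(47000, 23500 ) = 23500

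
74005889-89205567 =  - 15199678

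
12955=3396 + 9559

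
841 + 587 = 1428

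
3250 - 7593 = -4343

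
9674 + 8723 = 18397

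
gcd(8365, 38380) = 5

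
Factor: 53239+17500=127^1*557^1 = 70739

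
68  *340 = 23120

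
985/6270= 197/1254 = 0.16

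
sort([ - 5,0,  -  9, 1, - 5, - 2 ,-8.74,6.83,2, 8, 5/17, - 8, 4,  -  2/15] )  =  [ - 9, - 8.74 , - 8,  -  5, - 5, -2, - 2/15, 0  ,  5/17, 1, 2, 4, 6.83,8 ]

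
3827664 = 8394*456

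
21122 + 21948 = 43070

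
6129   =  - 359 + 6488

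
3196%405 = 361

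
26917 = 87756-60839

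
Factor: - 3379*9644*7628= -248574215728 = -  2^4*31^1*109^1*1907^1*2411^1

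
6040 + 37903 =43943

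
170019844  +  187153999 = 357173843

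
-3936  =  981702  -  985638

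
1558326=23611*66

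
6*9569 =57414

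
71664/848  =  4479/53 = 84.51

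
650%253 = 144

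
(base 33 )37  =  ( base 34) 34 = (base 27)3P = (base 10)106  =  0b1101010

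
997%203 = 185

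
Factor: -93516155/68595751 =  - 5^1*7^( - 1)* 29^1*167^(- 1)*461^1*1399^1*58679^ ( - 1) 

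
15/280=3/56=0.05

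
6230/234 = 3115/117 = 26.62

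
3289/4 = 3289/4 = 822.25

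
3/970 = 3/970 = 0.00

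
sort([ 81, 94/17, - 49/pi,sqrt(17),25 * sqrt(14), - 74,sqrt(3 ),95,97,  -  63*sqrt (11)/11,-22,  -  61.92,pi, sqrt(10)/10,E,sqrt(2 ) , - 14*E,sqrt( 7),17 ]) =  [ -74, - 61.92, - 14*E,-22, - 63*sqrt(11)/11, - 49/pi,sqrt(10 ) /10,sqrt( 2 ),sqrt(3 ), sqrt ( 7) , E,  pi , sqrt (17), 94/17,17,81,25*sqrt (14 ),  95,97]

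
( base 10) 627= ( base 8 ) 1163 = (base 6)2523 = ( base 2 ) 1001110011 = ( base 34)if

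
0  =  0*40293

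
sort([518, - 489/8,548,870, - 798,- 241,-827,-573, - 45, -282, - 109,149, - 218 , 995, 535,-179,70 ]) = [ - 827, - 798, -573, - 282, - 241, - 218, - 179,-109, - 489/8, - 45, 70, 149,518, 535,  548,870, 995]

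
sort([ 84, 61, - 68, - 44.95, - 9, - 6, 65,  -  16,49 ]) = [ - 68, - 44.95, - 16, -9, - 6,49,61,65, 84]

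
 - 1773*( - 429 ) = 760617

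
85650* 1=85650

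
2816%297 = 143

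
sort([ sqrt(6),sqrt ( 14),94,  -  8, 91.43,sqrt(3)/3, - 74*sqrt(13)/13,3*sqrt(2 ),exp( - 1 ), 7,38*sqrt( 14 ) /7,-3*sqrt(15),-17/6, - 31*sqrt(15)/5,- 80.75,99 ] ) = [ - 80.75, - 31 * sqrt(15 )/5, - 74*sqrt ( 13 ) /13,-3*sqrt(15), -8, - 17/6, exp ( - 1), sqrt ( 3) /3,sqrt(6 ),  sqrt( 14),3*sqrt( 2)  ,  7, 38*sqrt(14)/7,91.43,94,99]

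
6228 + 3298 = 9526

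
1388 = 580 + 808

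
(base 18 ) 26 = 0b101010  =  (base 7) 60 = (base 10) 42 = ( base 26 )1g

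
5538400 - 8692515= - 3154115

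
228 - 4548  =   - 4320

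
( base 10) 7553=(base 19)11HA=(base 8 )16601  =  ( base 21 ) H2E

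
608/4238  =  304/2119 =0.14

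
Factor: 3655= 5^1*17^1*43^1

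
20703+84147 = 104850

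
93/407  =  93/407  =  0.23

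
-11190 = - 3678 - 7512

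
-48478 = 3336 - 51814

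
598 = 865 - 267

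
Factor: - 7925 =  - 5^2*317^1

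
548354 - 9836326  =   - 9287972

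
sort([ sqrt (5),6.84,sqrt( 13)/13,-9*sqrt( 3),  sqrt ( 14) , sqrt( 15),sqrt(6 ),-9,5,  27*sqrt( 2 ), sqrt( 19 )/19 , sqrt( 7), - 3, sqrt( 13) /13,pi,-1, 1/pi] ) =[-9*  sqrt( 3 ), - 9, - 3, - 1,sqrt( 19) /19, sqrt( 13 )/13,sqrt( 13 )/13,1/pi, sqrt( 5 ),  sqrt( 6 ), sqrt( 7 ),  pi,  sqrt( 14 ), sqrt(15),5, 6.84, 27*sqrt( 2 ) ]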